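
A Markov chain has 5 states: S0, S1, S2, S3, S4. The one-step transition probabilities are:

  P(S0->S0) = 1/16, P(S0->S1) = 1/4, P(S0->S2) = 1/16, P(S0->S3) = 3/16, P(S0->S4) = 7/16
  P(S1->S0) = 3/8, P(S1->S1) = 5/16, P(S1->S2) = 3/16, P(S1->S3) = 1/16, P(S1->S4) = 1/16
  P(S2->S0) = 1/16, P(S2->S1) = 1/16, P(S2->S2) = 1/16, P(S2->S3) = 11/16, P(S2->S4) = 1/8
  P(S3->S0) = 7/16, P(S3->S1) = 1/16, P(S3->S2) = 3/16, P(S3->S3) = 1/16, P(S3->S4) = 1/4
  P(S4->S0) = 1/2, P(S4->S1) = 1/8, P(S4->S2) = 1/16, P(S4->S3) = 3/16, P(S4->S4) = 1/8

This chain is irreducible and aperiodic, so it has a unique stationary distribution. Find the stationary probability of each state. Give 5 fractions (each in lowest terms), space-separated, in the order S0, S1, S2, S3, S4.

The stationary distribution satisfies pi = pi * P, i.e.:
  pi_S0 = 1/16*pi_S0 + 3/8*pi_S1 + 1/16*pi_S2 + 7/16*pi_S3 + 1/2*pi_S4
  pi_S1 = 1/4*pi_S0 + 5/16*pi_S1 + 1/16*pi_S2 + 1/16*pi_S3 + 1/8*pi_S4
  pi_S2 = 1/16*pi_S0 + 3/16*pi_S1 + 1/16*pi_S2 + 3/16*pi_S3 + 1/16*pi_S4
  pi_S3 = 3/16*pi_S0 + 1/16*pi_S1 + 11/16*pi_S2 + 1/16*pi_S3 + 3/16*pi_S4
  pi_S4 = 7/16*pi_S0 + 1/16*pi_S1 + 1/8*pi_S2 + 1/4*pi_S3 + 1/8*pi_S4
with normalization: pi_S0 + pi_S1 + pi_S2 + pi_S3 + pi_S4 = 1.

Using the first 4 balance equations plus normalization, the linear system A*pi = b is:
  [-15/16, 3/8, 1/16, 7/16, 1/2] . pi = 0
  [1/4, -11/16, 1/16, 1/16, 1/8] . pi = 0
  [1/16, 3/16, -15/16, 3/16, 1/16] . pi = 0
  [3/16, 1/16, 11/16, -15/16, 3/16] . pi = 0
  [1, 1, 1, 1, 1] . pi = 1

Solving yields:
  pi_S0 = 1513/5200
  pi_S1 = 911/5200
  pi_S2 = 283/2600
  pi_S3 = 1017/5200
  pi_S4 = 1193/5200

Verification (pi * P):
  1513/5200*1/16 + 911/5200*3/8 + 283/2600*1/16 + 1017/5200*7/16 + 1193/5200*1/2 = 1513/5200 = pi_S0  (ok)
  1513/5200*1/4 + 911/5200*5/16 + 283/2600*1/16 + 1017/5200*1/16 + 1193/5200*1/8 = 911/5200 = pi_S1  (ok)
  1513/5200*1/16 + 911/5200*3/16 + 283/2600*1/16 + 1017/5200*3/16 + 1193/5200*1/16 = 283/2600 = pi_S2  (ok)
  1513/5200*3/16 + 911/5200*1/16 + 283/2600*11/16 + 1017/5200*1/16 + 1193/5200*3/16 = 1017/5200 = pi_S3  (ok)
  1513/5200*7/16 + 911/5200*1/16 + 283/2600*1/8 + 1017/5200*1/4 + 1193/5200*1/8 = 1193/5200 = pi_S4  (ok)

Answer: 1513/5200 911/5200 283/2600 1017/5200 1193/5200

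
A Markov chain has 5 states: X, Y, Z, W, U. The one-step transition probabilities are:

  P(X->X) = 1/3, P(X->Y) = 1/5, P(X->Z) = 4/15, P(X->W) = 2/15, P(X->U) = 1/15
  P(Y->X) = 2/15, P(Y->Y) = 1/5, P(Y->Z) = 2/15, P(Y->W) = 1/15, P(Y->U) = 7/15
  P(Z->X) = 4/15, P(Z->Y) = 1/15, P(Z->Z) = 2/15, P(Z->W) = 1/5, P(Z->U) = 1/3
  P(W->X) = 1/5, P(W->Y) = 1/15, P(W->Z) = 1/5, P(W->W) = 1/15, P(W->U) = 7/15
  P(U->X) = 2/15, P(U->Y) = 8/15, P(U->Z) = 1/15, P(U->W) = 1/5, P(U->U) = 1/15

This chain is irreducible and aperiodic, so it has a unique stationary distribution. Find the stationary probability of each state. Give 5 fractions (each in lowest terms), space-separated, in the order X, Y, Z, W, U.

Answer: 11019/54205 13476/54205 8243/54205 7332/54205 2827/10841

Derivation:
The stationary distribution satisfies pi = pi * P, i.e.:
  pi_X = 1/3*pi_X + 2/15*pi_Y + 4/15*pi_Z + 1/5*pi_W + 2/15*pi_U
  pi_Y = 1/5*pi_X + 1/5*pi_Y + 1/15*pi_Z + 1/15*pi_W + 8/15*pi_U
  pi_Z = 4/15*pi_X + 2/15*pi_Y + 2/15*pi_Z + 1/5*pi_W + 1/15*pi_U
  pi_W = 2/15*pi_X + 1/15*pi_Y + 1/5*pi_Z + 1/15*pi_W + 1/5*pi_U
  pi_U = 1/15*pi_X + 7/15*pi_Y + 1/3*pi_Z + 7/15*pi_W + 1/15*pi_U
with normalization: pi_X + pi_Y + pi_Z + pi_W + pi_U = 1.

Using the first 4 balance equations plus normalization, the linear system A*pi = b is:
  [-2/3, 2/15, 4/15, 1/5, 2/15] . pi = 0
  [1/5, -4/5, 1/15, 1/15, 8/15] . pi = 0
  [4/15, 2/15, -13/15, 1/5, 1/15] . pi = 0
  [2/15, 1/15, 1/5, -14/15, 1/5] . pi = 0
  [1, 1, 1, 1, 1] . pi = 1

Solving yields:
  pi_X = 11019/54205
  pi_Y = 13476/54205
  pi_Z = 8243/54205
  pi_W = 7332/54205
  pi_U = 2827/10841

Verification (pi * P):
  11019/54205*1/3 + 13476/54205*2/15 + 8243/54205*4/15 + 7332/54205*1/5 + 2827/10841*2/15 = 11019/54205 = pi_X  (ok)
  11019/54205*1/5 + 13476/54205*1/5 + 8243/54205*1/15 + 7332/54205*1/15 + 2827/10841*8/15 = 13476/54205 = pi_Y  (ok)
  11019/54205*4/15 + 13476/54205*2/15 + 8243/54205*2/15 + 7332/54205*1/5 + 2827/10841*1/15 = 8243/54205 = pi_Z  (ok)
  11019/54205*2/15 + 13476/54205*1/15 + 8243/54205*1/5 + 7332/54205*1/15 + 2827/10841*1/5 = 7332/54205 = pi_W  (ok)
  11019/54205*1/15 + 13476/54205*7/15 + 8243/54205*1/3 + 7332/54205*7/15 + 2827/10841*1/15 = 2827/10841 = pi_U  (ok)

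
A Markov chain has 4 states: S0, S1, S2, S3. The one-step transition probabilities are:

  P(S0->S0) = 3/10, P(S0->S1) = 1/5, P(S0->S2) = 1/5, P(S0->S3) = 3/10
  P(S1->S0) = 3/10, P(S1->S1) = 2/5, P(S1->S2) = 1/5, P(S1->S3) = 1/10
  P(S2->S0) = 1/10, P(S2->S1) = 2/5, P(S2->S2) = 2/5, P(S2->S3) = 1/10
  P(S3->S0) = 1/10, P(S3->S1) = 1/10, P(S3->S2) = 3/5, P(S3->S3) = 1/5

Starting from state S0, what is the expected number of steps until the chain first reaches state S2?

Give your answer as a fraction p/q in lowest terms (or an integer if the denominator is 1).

Answer: 215/63

Derivation:
Let h_i = expected steps to first reach S2 from state i.
Boundary: h_S2 = 0.
First-step equations for the other states:
  h_S0 = 1 + 3/10*h_S0 + 1/5*h_S1 + 1/5*h_S2 + 3/10*h_S3
  h_S1 = 1 + 3/10*h_S0 + 2/5*h_S1 + 1/5*h_S2 + 1/10*h_S3
  h_S3 = 1 + 1/10*h_S0 + 1/10*h_S1 + 3/5*h_S2 + 1/5*h_S3

Substituting h_S2 = 0 and rearranging gives the linear system (I - Q) h = 1:
  [7/10, -1/5, -3/10] . (h_S0, h_S1, h_S3) = 1
  [-3/10, 3/5, -1/10] . (h_S0, h_S1, h_S3) = 1
  [-1/10, -1/10, 4/5] . (h_S0, h_S1, h_S3) = 1

Solving yields:
  h_S0 = 215/63
  h_S1 = 235/63
  h_S3 = 15/7

Starting state is S0, so the expected hitting time is h_S0 = 215/63.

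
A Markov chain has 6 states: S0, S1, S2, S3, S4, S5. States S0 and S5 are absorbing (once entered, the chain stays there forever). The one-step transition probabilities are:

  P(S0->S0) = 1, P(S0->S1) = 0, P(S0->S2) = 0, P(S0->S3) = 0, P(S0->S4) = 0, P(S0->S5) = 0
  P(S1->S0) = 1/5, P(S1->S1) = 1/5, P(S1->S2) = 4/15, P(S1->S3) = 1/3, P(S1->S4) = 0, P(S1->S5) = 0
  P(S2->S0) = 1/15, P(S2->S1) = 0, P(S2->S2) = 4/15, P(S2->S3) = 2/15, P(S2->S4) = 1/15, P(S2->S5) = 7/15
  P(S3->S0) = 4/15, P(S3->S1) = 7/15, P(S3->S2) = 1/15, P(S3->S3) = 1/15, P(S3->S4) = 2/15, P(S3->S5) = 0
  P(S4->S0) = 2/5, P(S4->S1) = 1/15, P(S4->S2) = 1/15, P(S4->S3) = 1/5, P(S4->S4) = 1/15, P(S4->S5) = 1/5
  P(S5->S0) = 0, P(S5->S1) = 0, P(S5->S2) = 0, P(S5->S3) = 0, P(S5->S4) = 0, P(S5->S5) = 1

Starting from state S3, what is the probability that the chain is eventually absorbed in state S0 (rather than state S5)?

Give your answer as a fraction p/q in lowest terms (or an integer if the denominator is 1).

Let a_i = P(absorbed in S0 | start in state i).
Boundary conditions: a_S0 = 1, a_S5 = 0.
For each transient state i, a_i = sum_j P(i->j) * a_j:
  a_S1 = 1/5*a_S0 + 1/5*a_S1 + 4/15*a_S2 + 1/3*a_S3 + 0*a_S4 + 0*a_S5
  a_S2 = 1/15*a_S0 + 0*a_S1 + 4/15*a_S2 + 2/15*a_S3 + 1/15*a_S4 + 7/15*a_S5
  a_S3 = 4/15*a_S0 + 7/15*a_S1 + 1/15*a_S2 + 1/15*a_S3 + 2/15*a_S4 + 0*a_S5
  a_S4 = 2/5*a_S0 + 1/15*a_S1 + 1/15*a_S2 + 1/5*a_S3 + 1/15*a_S4 + 1/5*a_S5

Substituting a_S0 = 1 and a_S5 = 0, rearrange to (I - Q) a = r where r[i] = P(i -> S0):
  [4/5, -4/15, -1/3, 0] . (a_S1, a_S2, a_S3, a_S4) = 1/5
  [0, 11/15, -2/15, -1/15] . (a_S1, a_S2, a_S3, a_S4) = 1/15
  [-7/15, -1/15, 14/15, -2/15] . (a_S1, a_S2, a_S3, a_S4) = 4/15
  [-1/15, -1/15, -1/5, 14/15] . (a_S1, a_S2, a_S3, a_S4) = 2/5

Solving yields:
  a_S1 = 11641/18082
  a_S2 = 5079/18082
  a_S3 = 6513/9041
  a_S4 = 11735/18082

Starting state is S3, so the absorption probability is a_S3 = 6513/9041.

Answer: 6513/9041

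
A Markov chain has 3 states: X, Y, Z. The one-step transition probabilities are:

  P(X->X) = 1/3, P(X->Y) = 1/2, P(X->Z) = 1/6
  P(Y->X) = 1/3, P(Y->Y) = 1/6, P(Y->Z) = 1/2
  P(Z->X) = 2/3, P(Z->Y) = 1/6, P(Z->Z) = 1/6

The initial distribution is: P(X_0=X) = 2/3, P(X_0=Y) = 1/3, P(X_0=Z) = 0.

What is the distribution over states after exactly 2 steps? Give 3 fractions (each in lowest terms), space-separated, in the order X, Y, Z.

Answer: 23/54 5/18 8/27

Derivation:
Propagating the distribution step by step (d_{t+1} = d_t * P):
d_0 = (X=2/3, Y=1/3, Z=0)
  d_1[X] = 2/3*1/3 + 1/3*1/3 + 0*2/3 = 1/3
  d_1[Y] = 2/3*1/2 + 1/3*1/6 + 0*1/6 = 7/18
  d_1[Z] = 2/3*1/6 + 1/3*1/2 + 0*1/6 = 5/18
d_1 = (X=1/3, Y=7/18, Z=5/18)
  d_2[X] = 1/3*1/3 + 7/18*1/3 + 5/18*2/3 = 23/54
  d_2[Y] = 1/3*1/2 + 7/18*1/6 + 5/18*1/6 = 5/18
  d_2[Z] = 1/3*1/6 + 7/18*1/2 + 5/18*1/6 = 8/27
d_2 = (X=23/54, Y=5/18, Z=8/27)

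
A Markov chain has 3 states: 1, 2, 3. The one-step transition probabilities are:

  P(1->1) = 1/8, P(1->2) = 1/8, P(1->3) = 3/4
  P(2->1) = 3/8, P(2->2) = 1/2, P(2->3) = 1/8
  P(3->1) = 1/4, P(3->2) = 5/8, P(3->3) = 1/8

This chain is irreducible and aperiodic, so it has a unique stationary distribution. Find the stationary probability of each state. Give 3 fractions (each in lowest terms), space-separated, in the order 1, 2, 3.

The stationary distribution satisfies pi = pi * P, i.e.:
  pi_1 = 1/8*pi_1 + 3/8*pi_2 + 1/4*pi_3
  pi_2 = 1/8*pi_1 + 1/2*pi_2 + 5/8*pi_3
  pi_3 = 3/4*pi_1 + 1/8*pi_2 + 1/8*pi_3
with normalization: pi_1 + pi_2 + pi_3 = 1.

Using the first 2 balance equations plus normalization, the linear system A*pi = b is:
  [-7/8, 3/8, 1/4] . pi = 0
  [1/8, -1/2, 5/8] . pi = 0
  [1, 1, 1] . pi = 1

Solving yields:
  pi_1 = 23/85
  pi_2 = 37/85
  pi_3 = 5/17

Verification (pi * P):
  23/85*1/8 + 37/85*3/8 + 5/17*1/4 = 23/85 = pi_1  (ok)
  23/85*1/8 + 37/85*1/2 + 5/17*5/8 = 37/85 = pi_2  (ok)
  23/85*3/4 + 37/85*1/8 + 5/17*1/8 = 5/17 = pi_3  (ok)

Answer: 23/85 37/85 5/17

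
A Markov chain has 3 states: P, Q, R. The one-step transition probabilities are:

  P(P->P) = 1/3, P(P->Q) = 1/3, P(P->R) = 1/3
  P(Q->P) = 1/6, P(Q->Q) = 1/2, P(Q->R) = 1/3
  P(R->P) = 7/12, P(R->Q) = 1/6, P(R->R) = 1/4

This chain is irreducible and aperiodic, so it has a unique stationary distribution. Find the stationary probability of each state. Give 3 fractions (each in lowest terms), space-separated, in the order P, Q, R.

Answer: 23/65 22/65 4/13

Derivation:
The stationary distribution satisfies pi = pi * P, i.e.:
  pi_P = 1/3*pi_P + 1/6*pi_Q + 7/12*pi_R
  pi_Q = 1/3*pi_P + 1/2*pi_Q + 1/6*pi_R
  pi_R = 1/3*pi_P + 1/3*pi_Q + 1/4*pi_R
with normalization: pi_P + pi_Q + pi_R = 1.

Using the first 2 balance equations plus normalization, the linear system A*pi = b is:
  [-2/3, 1/6, 7/12] . pi = 0
  [1/3, -1/2, 1/6] . pi = 0
  [1, 1, 1] . pi = 1

Solving yields:
  pi_P = 23/65
  pi_Q = 22/65
  pi_R = 4/13

Verification (pi * P):
  23/65*1/3 + 22/65*1/6 + 4/13*7/12 = 23/65 = pi_P  (ok)
  23/65*1/3 + 22/65*1/2 + 4/13*1/6 = 22/65 = pi_Q  (ok)
  23/65*1/3 + 22/65*1/3 + 4/13*1/4 = 4/13 = pi_R  (ok)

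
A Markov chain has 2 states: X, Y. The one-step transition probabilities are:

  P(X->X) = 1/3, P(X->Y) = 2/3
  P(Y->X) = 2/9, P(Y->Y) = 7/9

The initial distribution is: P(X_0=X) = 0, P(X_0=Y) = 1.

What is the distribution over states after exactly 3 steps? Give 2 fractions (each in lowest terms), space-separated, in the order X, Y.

Answer: 182/729 547/729

Derivation:
Propagating the distribution step by step (d_{t+1} = d_t * P):
d_0 = (X=0, Y=1)
  d_1[X] = 0*1/3 + 1*2/9 = 2/9
  d_1[Y] = 0*2/3 + 1*7/9 = 7/9
d_1 = (X=2/9, Y=7/9)
  d_2[X] = 2/9*1/3 + 7/9*2/9 = 20/81
  d_2[Y] = 2/9*2/3 + 7/9*7/9 = 61/81
d_2 = (X=20/81, Y=61/81)
  d_3[X] = 20/81*1/3 + 61/81*2/9 = 182/729
  d_3[Y] = 20/81*2/3 + 61/81*7/9 = 547/729
d_3 = (X=182/729, Y=547/729)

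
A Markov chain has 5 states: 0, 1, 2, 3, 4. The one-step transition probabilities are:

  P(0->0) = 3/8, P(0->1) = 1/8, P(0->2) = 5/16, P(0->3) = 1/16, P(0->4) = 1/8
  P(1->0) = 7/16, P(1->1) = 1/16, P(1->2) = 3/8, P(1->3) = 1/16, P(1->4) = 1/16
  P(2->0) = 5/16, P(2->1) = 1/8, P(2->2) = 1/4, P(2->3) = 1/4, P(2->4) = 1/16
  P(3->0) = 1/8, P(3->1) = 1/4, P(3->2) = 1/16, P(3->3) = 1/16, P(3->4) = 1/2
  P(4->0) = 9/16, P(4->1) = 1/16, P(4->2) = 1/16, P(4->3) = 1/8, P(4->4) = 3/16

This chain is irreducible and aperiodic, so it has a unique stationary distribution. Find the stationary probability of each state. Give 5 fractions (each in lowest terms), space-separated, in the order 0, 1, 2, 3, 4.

The stationary distribution satisfies pi = pi * P, i.e.:
  pi_0 = 3/8*pi_0 + 7/16*pi_1 + 5/16*pi_2 + 1/8*pi_3 + 9/16*pi_4
  pi_1 = 1/8*pi_0 + 1/16*pi_1 + 1/8*pi_2 + 1/4*pi_3 + 1/16*pi_4
  pi_2 = 5/16*pi_0 + 3/8*pi_1 + 1/4*pi_2 + 1/16*pi_3 + 1/16*pi_4
  pi_3 = 1/16*pi_0 + 1/16*pi_1 + 1/4*pi_2 + 1/16*pi_3 + 1/8*pi_4
  pi_4 = 1/8*pi_0 + 1/16*pi_1 + 1/16*pi_2 + 1/2*pi_3 + 3/16*pi_4
with normalization: pi_0 + pi_1 + pi_2 + pi_3 + pi_4 = 1.

Using the first 4 balance equations plus normalization, the linear system A*pi = b is:
  [-5/8, 7/16, 5/16, 1/8, 9/16] . pi = 0
  [1/8, -15/16, 1/8, 1/4, 1/16] . pi = 0
  [5/16, 3/8, -3/4, 1/16, 1/16] . pi = 0
  [1/16, 1/16, 1/4, -15/16, 1/8] . pi = 0
  [1, 1, 1, 1, 1] . pi = 1

Solving yields:
  pi_0 = 12949/35197
  pi_1 = 4301/35197
  pi_2 = 8346/35197
  pi_3 = 4108/35197
  pi_4 = 5493/35197

Verification (pi * P):
  12949/35197*3/8 + 4301/35197*7/16 + 8346/35197*5/16 + 4108/35197*1/8 + 5493/35197*9/16 = 12949/35197 = pi_0  (ok)
  12949/35197*1/8 + 4301/35197*1/16 + 8346/35197*1/8 + 4108/35197*1/4 + 5493/35197*1/16 = 4301/35197 = pi_1  (ok)
  12949/35197*5/16 + 4301/35197*3/8 + 8346/35197*1/4 + 4108/35197*1/16 + 5493/35197*1/16 = 8346/35197 = pi_2  (ok)
  12949/35197*1/16 + 4301/35197*1/16 + 8346/35197*1/4 + 4108/35197*1/16 + 5493/35197*1/8 = 4108/35197 = pi_3  (ok)
  12949/35197*1/8 + 4301/35197*1/16 + 8346/35197*1/16 + 4108/35197*1/2 + 5493/35197*3/16 = 5493/35197 = pi_4  (ok)

Answer: 12949/35197 4301/35197 8346/35197 4108/35197 5493/35197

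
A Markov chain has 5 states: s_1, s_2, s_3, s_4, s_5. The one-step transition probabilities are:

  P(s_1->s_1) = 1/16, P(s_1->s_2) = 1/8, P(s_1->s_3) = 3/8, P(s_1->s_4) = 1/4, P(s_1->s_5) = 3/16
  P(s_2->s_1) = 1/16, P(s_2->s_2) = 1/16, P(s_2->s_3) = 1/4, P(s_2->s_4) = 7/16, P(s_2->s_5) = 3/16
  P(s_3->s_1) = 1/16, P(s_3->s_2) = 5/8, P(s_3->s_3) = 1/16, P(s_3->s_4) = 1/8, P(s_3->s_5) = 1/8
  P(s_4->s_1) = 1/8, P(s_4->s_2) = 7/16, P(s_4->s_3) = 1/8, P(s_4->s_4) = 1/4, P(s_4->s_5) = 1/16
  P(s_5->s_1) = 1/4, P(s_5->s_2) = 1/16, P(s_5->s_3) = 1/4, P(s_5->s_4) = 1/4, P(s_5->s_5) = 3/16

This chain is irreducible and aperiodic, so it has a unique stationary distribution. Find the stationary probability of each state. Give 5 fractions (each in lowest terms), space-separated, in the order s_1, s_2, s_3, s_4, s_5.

The stationary distribution satisfies pi = pi * P, i.e.:
  pi_s_1 = 1/16*pi_s_1 + 1/16*pi_s_2 + 1/16*pi_s_3 + 1/8*pi_s_4 + 1/4*pi_s_5
  pi_s_2 = 1/8*pi_s_1 + 1/16*pi_s_2 + 5/8*pi_s_3 + 7/16*pi_s_4 + 1/16*pi_s_5
  pi_s_3 = 3/8*pi_s_1 + 1/4*pi_s_2 + 1/16*pi_s_3 + 1/8*pi_s_4 + 1/4*pi_s_5
  pi_s_4 = 1/4*pi_s_1 + 7/16*pi_s_2 + 1/8*pi_s_3 + 1/4*pi_s_4 + 1/4*pi_s_5
  pi_s_5 = 3/16*pi_s_1 + 3/16*pi_s_2 + 1/8*pi_s_3 + 1/16*pi_s_4 + 3/16*pi_s_5
with normalization: pi_s_1 + pi_s_2 + pi_s_3 + pi_s_4 + pi_s_5 = 1.

Using the first 4 balance equations plus normalization, the linear system A*pi = b is:
  [-15/16, 1/16, 1/16, 1/8, 1/4] . pi = 0
  [1/8, -15/16, 5/8, 7/16, 1/16] . pi = 0
  [3/8, 1/4, -15/16, 1/8, 1/4] . pi = 0
  [1/4, 7/16, 1/8, -3/4, 1/4] . pi = 0
  [1, 1, 1, 1, 1] . pi = 1

Solving yields:
  pi_s_1 = 2363/22231
  pi_s_2 = 6267/22231
  pi_s_3 = 8553/44462
  pi_s_4 = 24793/88924
  pi_s_5 = 12505/88924

Verification (pi * P):
  2363/22231*1/16 + 6267/22231*1/16 + 8553/44462*1/16 + 24793/88924*1/8 + 12505/88924*1/4 = 2363/22231 = pi_s_1  (ok)
  2363/22231*1/8 + 6267/22231*1/16 + 8553/44462*5/8 + 24793/88924*7/16 + 12505/88924*1/16 = 6267/22231 = pi_s_2  (ok)
  2363/22231*3/8 + 6267/22231*1/4 + 8553/44462*1/16 + 24793/88924*1/8 + 12505/88924*1/4 = 8553/44462 = pi_s_3  (ok)
  2363/22231*1/4 + 6267/22231*7/16 + 8553/44462*1/8 + 24793/88924*1/4 + 12505/88924*1/4 = 24793/88924 = pi_s_4  (ok)
  2363/22231*3/16 + 6267/22231*3/16 + 8553/44462*1/8 + 24793/88924*1/16 + 12505/88924*3/16 = 12505/88924 = pi_s_5  (ok)

Answer: 2363/22231 6267/22231 8553/44462 24793/88924 12505/88924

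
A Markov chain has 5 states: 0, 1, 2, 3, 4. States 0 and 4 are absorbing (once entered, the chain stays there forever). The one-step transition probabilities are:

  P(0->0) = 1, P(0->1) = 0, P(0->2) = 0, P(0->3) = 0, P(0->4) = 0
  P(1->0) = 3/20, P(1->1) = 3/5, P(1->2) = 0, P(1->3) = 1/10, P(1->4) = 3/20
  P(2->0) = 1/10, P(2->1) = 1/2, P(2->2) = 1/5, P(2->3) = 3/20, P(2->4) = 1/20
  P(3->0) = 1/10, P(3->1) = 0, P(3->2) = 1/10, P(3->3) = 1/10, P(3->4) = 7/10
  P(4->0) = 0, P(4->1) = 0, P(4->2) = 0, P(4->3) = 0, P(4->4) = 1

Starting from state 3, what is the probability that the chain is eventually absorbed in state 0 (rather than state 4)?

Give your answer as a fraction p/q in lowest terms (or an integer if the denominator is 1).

Answer: 87/554

Derivation:
Let a_i = P(absorbed in 0 | start in state i).
Boundary conditions: a_0 = 1, a_4 = 0.
For each transient state i, a_i = sum_j P(i->j) * a_j:
  a_1 = 3/20*a_0 + 3/5*a_1 + 0*a_2 + 1/10*a_3 + 3/20*a_4
  a_2 = 1/10*a_0 + 1/2*a_1 + 1/5*a_2 + 3/20*a_3 + 1/20*a_4
  a_3 = 1/10*a_0 + 0*a_1 + 1/10*a_2 + 1/10*a_3 + 7/10*a_4

Substituting a_0 = 1 and a_4 = 0, rearrange to (I - Q) a = r where r[i] = P(i -> 0):
  [2/5, 0, -1/10] . (a_1, a_2, a_3) = 3/20
  [-1/2, 4/5, -3/20] . (a_1, a_2, a_3) = 1/10
  [0, -1/10, 9/10] . (a_1, a_2, a_3) = 1/10

Solving yields:
  a_1 = 459/1108
  a_2 = 229/554
  a_3 = 87/554

Starting state is 3, so the absorption probability is a_3 = 87/554.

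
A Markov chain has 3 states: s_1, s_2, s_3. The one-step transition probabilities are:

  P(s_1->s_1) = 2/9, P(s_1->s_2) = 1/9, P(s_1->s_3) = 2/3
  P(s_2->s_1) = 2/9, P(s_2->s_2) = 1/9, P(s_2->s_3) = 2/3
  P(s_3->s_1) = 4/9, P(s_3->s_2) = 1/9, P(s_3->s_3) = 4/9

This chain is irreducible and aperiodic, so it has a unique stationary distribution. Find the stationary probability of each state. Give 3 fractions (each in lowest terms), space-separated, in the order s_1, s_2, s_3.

Answer: 34/99 1/9 6/11

Derivation:
The stationary distribution satisfies pi = pi * P, i.e.:
  pi_s_1 = 2/9*pi_s_1 + 2/9*pi_s_2 + 4/9*pi_s_3
  pi_s_2 = 1/9*pi_s_1 + 1/9*pi_s_2 + 1/9*pi_s_3
  pi_s_3 = 2/3*pi_s_1 + 2/3*pi_s_2 + 4/9*pi_s_3
with normalization: pi_s_1 + pi_s_2 + pi_s_3 = 1.

Using the first 2 balance equations plus normalization, the linear system A*pi = b is:
  [-7/9, 2/9, 4/9] . pi = 0
  [1/9, -8/9, 1/9] . pi = 0
  [1, 1, 1] . pi = 1

Solving yields:
  pi_s_1 = 34/99
  pi_s_2 = 1/9
  pi_s_3 = 6/11

Verification (pi * P):
  34/99*2/9 + 1/9*2/9 + 6/11*4/9 = 34/99 = pi_s_1  (ok)
  34/99*1/9 + 1/9*1/9 + 6/11*1/9 = 1/9 = pi_s_2  (ok)
  34/99*2/3 + 1/9*2/3 + 6/11*4/9 = 6/11 = pi_s_3  (ok)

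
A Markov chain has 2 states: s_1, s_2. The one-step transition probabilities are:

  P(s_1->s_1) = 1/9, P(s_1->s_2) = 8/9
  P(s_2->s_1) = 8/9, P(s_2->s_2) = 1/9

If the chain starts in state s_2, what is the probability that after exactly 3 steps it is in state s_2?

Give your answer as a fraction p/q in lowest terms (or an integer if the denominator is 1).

Answer: 193/729

Derivation:
Computing P^3 by repeated multiplication:
P^1 =
  s_1: [1/9, 8/9]
  s_2: [8/9, 1/9]
P^2 =
  s_1: [65/81, 16/81]
  s_2: [16/81, 65/81]
P^3 =
  s_1: [193/729, 536/729]
  s_2: [536/729, 193/729]

(P^3)[s_2 -> s_2] = 193/729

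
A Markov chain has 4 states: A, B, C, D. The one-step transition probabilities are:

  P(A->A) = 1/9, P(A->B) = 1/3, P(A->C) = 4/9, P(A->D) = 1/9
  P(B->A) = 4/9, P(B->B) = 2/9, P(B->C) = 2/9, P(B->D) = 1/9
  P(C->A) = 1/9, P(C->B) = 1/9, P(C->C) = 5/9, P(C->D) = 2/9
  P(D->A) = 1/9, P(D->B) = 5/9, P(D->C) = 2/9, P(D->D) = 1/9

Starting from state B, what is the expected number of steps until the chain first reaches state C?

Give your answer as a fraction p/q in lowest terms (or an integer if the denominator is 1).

Answer: 162/47

Derivation:
Let h_i = expected steps to first reach C from state i.
Boundary: h_C = 0.
First-step equations for the other states:
  h_A = 1 + 1/9*h_A + 1/3*h_B + 4/9*h_C + 1/9*h_D
  h_B = 1 + 4/9*h_A + 2/9*h_B + 2/9*h_C + 1/9*h_D
  h_D = 1 + 1/9*h_A + 5/9*h_B + 2/9*h_C + 1/9*h_D

Substituting h_C = 0 and rearranging gives the linear system (I - Q) h = 1:
  [8/9, -1/3, -1/9] . (h_A, h_B, h_D) = 1
  [-4/9, 7/9, -1/9] . (h_A, h_B, h_D) = 1
  [-1/9, -5/9, 8/9] . (h_A, h_B, h_D) = 1

Solving yields:
  h_A = 135/47
  h_B = 162/47
  h_D = 171/47

Starting state is B, so the expected hitting time is h_B = 162/47.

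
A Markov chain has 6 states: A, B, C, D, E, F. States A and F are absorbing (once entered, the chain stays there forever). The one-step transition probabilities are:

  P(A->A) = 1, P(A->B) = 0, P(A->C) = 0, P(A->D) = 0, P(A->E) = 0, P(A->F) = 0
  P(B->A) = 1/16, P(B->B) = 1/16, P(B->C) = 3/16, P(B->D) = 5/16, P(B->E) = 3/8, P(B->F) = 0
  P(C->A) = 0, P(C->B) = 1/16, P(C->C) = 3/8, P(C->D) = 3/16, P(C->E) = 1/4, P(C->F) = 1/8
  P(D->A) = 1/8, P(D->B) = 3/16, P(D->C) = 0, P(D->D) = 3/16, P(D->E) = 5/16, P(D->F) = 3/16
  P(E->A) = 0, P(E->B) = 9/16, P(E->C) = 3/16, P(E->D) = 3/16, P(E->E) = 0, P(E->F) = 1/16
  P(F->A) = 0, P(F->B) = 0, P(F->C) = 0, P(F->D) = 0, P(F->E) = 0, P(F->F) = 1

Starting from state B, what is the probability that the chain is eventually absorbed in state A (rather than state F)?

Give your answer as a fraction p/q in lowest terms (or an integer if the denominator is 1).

Let a_i = P(absorbed in A | start in state i).
Boundary conditions: a_A = 1, a_F = 0.
For each transient state i, a_i = sum_j P(i->j) * a_j:
  a_B = 1/16*a_A + 1/16*a_B + 3/16*a_C + 5/16*a_D + 3/8*a_E + 0*a_F
  a_C = 0*a_A + 1/16*a_B + 3/8*a_C + 3/16*a_D + 1/4*a_E + 1/8*a_F
  a_D = 1/8*a_A + 3/16*a_B + 0*a_C + 3/16*a_D + 5/16*a_E + 3/16*a_F
  a_E = 0*a_A + 9/16*a_B + 3/16*a_C + 3/16*a_D + 0*a_E + 1/16*a_F

Substituting a_A = 1 and a_F = 0, rearrange to (I - Q) a = r where r[i] = P(i -> A):
  [15/16, -3/16, -5/16, -3/8] . (a_B, a_C, a_D, a_E) = 1/16
  [-1/16, 5/8, -3/16, -1/4] . (a_B, a_C, a_D, a_E) = 0
  [-3/16, 0, 13/16, -5/16] . (a_B, a_C, a_D, a_E) = 1/8
  [-9/16, -3/16, -3/16, 1] . (a_B, a_C, a_D, a_E) = 0

Solving yields:
  a_B = 4037/10506
  a_C = 1504/5253
  a_D = 1307/3502
  a_E = 35/103

Starting state is B, so the absorption probability is a_B = 4037/10506.

Answer: 4037/10506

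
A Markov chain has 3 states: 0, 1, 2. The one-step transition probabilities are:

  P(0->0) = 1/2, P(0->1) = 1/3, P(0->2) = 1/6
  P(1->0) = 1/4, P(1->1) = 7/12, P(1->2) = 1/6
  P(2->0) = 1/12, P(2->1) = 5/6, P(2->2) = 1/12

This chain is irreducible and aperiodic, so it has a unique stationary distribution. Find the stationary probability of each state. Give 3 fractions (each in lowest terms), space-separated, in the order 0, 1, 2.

Answer: 35/117 64/117 2/13

Derivation:
The stationary distribution satisfies pi = pi * P, i.e.:
  pi_0 = 1/2*pi_0 + 1/4*pi_1 + 1/12*pi_2
  pi_1 = 1/3*pi_0 + 7/12*pi_1 + 5/6*pi_2
  pi_2 = 1/6*pi_0 + 1/6*pi_1 + 1/12*pi_2
with normalization: pi_0 + pi_1 + pi_2 = 1.

Using the first 2 balance equations plus normalization, the linear system A*pi = b is:
  [-1/2, 1/4, 1/12] . pi = 0
  [1/3, -5/12, 5/6] . pi = 0
  [1, 1, 1] . pi = 1

Solving yields:
  pi_0 = 35/117
  pi_1 = 64/117
  pi_2 = 2/13

Verification (pi * P):
  35/117*1/2 + 64/117*1/4 + 2/13*1/12 = 35/117 = pi_0  (ok)
  35/117*1/3 + 64/117*7/12 + 2/13*5/6 = 64/117 = pi_1  (ok)
  35/117*1/6 + 64/117*1/6 + 2/13*1/12 = 2/13 = pi_2  (ok)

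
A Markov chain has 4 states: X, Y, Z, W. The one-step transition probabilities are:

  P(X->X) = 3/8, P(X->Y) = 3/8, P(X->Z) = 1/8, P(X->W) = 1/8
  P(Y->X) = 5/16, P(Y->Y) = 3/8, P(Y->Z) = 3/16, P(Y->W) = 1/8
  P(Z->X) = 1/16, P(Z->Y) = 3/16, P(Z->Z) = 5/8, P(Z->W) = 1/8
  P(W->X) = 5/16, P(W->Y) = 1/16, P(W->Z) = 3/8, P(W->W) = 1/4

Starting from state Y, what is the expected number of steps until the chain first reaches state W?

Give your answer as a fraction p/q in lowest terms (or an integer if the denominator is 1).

Answer: 8

Derivation:
Let h_i = expected steps to first reach W from state i.
Boundary: h_W = 0.
First-step equations for the other states:
  h_X = 1 + 3/8*h_X + 3/8*h_Y + 1/8*h_Z + 1/8*h_W
  h_Y = 1 + 5/16*h_X + 3/8*h_Y + 3/16*h_Z + 1/8*h_W
  h_Z = 1 + 1/16*h_X + 3/16*h_Y + 5/8*h_Z + 1/8*h_W

Substituting h_W = 0 and rearranging gives the linear system (I - Q) h = 1:
  [5/8, -3/8, -1/8] . (h_X, h_Y, h_Z) = 1
  [-5/16, 5/8, -3/16] . (h_X, h_Y, h_Z) = 1
  [-1/16, -3/16, 3/8] . (h_X, h_Y, h_Z) = 1

Solving yields:
  h_X = 8
  h_Y = 8
  h_Z = 8

Starting state is Y, so the expected hitting time is h_Y = 8.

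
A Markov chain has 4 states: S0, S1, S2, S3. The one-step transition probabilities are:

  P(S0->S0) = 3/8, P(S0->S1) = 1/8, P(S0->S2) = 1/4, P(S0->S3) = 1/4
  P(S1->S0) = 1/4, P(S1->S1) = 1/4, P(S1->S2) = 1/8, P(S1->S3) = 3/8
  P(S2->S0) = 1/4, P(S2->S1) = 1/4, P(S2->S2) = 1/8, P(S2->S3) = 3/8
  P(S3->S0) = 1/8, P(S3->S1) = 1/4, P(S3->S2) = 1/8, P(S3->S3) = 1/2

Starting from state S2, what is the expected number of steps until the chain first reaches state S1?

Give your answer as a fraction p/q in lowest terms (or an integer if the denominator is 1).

Let h_i = expected steps to first reach S1 from state i.
Boundary: h_S1 = 0.
First-step equations for the other states:
  h_S0 = 1 + 3/8*h_S0 + 1/8*h_S1 + 1/4*h_S2 + 1/4*h_S3
  h_S2 = 1 + 1/4*h_S0 + 1/4*h_S1 + 1/8*h_S2 + 3/8*h_S3
  h_S3 = 1 + 1/8*h_S0 + 1/4*h_S1 + 1/8*h_S2 + 1/2*h_S3

Substituting h_S1 = 0 and rearranging gives the linear system (I - Q) h = 1:
  [5/8, -1/4, -1/4] . (h_S0, h_S2, h_S3) = 1
  [-1/4, 7/8, -3/8] . (h_S0, h_S2, h_S3) = 1
  [-1/8, -1/8, 1/2] . (h_S0, h_S2, h_S3) = 1

Solving yields:
  h_S0 = 88/17
  h_S2 = 384/85
  h_S3 = 376/85

Starting state is S2, so the expected hitting time is h_S2 = 384/85.

Answer: 384/85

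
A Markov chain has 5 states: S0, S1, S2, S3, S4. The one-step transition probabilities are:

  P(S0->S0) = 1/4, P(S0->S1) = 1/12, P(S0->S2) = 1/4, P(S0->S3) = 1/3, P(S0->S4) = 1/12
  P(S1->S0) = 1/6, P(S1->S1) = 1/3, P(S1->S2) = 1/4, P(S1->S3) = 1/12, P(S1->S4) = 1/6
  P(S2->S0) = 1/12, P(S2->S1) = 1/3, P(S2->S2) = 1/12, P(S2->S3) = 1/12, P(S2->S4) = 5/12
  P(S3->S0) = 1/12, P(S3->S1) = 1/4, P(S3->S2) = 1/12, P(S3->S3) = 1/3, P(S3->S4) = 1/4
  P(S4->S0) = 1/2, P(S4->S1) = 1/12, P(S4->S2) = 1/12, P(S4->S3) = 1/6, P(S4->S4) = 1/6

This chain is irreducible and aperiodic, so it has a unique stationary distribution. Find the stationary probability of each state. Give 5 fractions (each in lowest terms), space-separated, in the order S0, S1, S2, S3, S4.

Answer: 2007/8998 941/4499 699/4499 1873/8998 919/4499

Derivation:
The stationary distribution satisfies pi = pi * P, i.e.:
  pi_S0 = 1/4*pi_S0 + 1/6*pi_S1 + 1/12*pi_S2 + 1/12*pi_S3 + 1/2*pi_S4
  pi_S1 = 1/12*pi_S0 + 1/3*pi_S1 + 1/3*pi_S2 + 1/4*pi_S3 + 1/12*pi_S4
  pi_S2 = 1/4*pi_S0 + 1/4*pi_S1 + 1/12*pi_S2 + 1/12*pi_S3 + 1/12*pi_S4
  pi_S3 = 1/3*pi_S0 + 1/12*pi_S1 + 1/12*pi_S2 + 1/3*pi_S3 + 1/6*pi_S4
  pi_S4 = 1/12*pi_S0 + 1/6*pi_S1 + 5/12*pi_S2 + 1/4*pi_S3 + 1/6*pi_S4
with normalization: pi_S0 + pi_S1 + pi_S2 + pi_S3 + pi_S4 = 1.

Using the first 4 balance equations plus normalization, the linear system A*pi = b is:
  [-3/4, 1/6, 1/12, 1/12, 1/2] . pi = 0
  [1/12, -2/3, 1/3, 1/4, 1/12] . pi = 0
  [1/4, 1/4, -11/12, 1/12, 1/12] . pi = 0
  [1/3, 1/12, 1/12, -2/3, 1/6] . pi = 0
  [1, 1, 1, 1, 1] . pi = 1

Solving yields:
  pi_S0 = 2007/8998
  pi_S1 = 941/4499
  pi_S2 = 699/4499
  pi_S3 = 1873/8998
  pi_S4 = 919/4499

Verification (pi * P):
  2007/8998*1/4 + 941/4499*1/6 + 699/4499*1/12 + 1873/8998*1/12 + 919/4499*1/2 = 2007/8998 = pi_S0  (ok)
  2007/8998*1/12 + 941/4499*1/3 + 699/4499*1/3 + 1873/8998*1/4 + 919/4499*1/12 = 941/4499 = pi_S1  (ok)
  2007/8998*1/4 + 941/4499*1/4 + 699/4499*1/12 + 1873/8998*1/12 + 919/4499*1/12 = 699/4499 = pi_S2  (ok)
  2007/8998*1/3 + 941/4499*1/12 + 699/4499*1/12 + 1873/8998*1/3 + 919/4499*1/6 = 1873/8998 = pi_S3  (ok)
  2007/8998*1/12 + 941/4499*1/6 + 699/4499*5/12 + 1873/8998*1/4 + 919/4499*1/6 = 919/4499 = pi_S4  (ok)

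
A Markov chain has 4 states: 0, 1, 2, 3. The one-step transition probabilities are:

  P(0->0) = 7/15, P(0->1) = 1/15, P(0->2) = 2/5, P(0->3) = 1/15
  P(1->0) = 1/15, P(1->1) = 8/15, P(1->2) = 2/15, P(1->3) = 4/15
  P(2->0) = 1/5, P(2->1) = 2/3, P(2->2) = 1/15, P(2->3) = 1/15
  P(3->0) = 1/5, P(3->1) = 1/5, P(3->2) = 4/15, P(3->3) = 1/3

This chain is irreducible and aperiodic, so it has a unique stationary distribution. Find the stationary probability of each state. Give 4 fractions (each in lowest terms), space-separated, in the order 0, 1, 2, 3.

The stationary distribution satisfies pi = pi * P, i.e.:
  pi_0 = 7/15*pi_0 + 1/15*pi_1 + 1/5*pi_2 + 1/5*pi_3
  pi_1 = 1/15*pi_0 + 8/15*pi_1 + 2/3*pi_2 + 1/5*pi_3
  pi_2 = 2/5*pi_0 + 2/15*pi_1 + 1/15*pi_2 + 4/15*pi_3
  pi_3 = 1/15*pi_0 + 4/15*pi_1 + 1/15*pi_2 + 1/3*pi_3
with normalization: pi_0 + pi_1 + pi_2 + pi_3 = 1.

Using the first 3 balance equations plus normalization, the linear system A*pi = b is:
  [-8/15, 1/15, 1/5, 1/5] . pi = 0
  [1/15, -7/15, 2/3, 1/5] . pi = 0
  [2/5, 2/15, -14/15, 4/15] . pi = 0
  [1, 1, 1, 1] . pi = 1

Solving yields:
  pi_0 = 1/5
  pi_1 = 2/5
  pi_2 = 1/5
  pi_3 = 1/5

Verification (pi * P):
  1/5*7/15 + 2/5*1/15 + 1/5*1/5 + 1/5*1/5 = 1/5 = pi_0  (ok)
  1/5*1/15 + 2/5*8/15 + 1/5*2/3 + 1/5*1/5 = 2/5 = pi_1  (ok)
  1/5*2/5 + 2/5*2/15 + 1/5*1/15 + 1/5*4/15 = 1/5 = pi_2  (ok)
  1/5*1/15 + 2/5*4/15 + 1/5*1/15 + 1/5*1/3 = 1/5 = pi_3  (ok)

Answer: 1/5 2/5 1/5 1/5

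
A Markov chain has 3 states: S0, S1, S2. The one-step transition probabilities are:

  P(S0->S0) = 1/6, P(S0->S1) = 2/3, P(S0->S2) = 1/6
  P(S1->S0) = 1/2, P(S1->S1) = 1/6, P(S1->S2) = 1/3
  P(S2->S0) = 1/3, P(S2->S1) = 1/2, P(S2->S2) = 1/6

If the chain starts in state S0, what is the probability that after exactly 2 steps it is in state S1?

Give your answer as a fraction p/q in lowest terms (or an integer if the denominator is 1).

Answer: 11/36

Derivation:
Computing P^2 by repeated multiplication:
P^1 =
  S0: [1/6, 2/3, 1/6]
  S1: [1/2, 1/6, 1/3]
  S2: [1/3, 1/2, 1/6]
P^2 =
  S0: [5/12, 11/36, 5/18]
  S1: [5/18, 19/36, 7/36]
  S2: [13/36, 7/18, 1/4]

(P^2)[S0 -> S1] = 11/36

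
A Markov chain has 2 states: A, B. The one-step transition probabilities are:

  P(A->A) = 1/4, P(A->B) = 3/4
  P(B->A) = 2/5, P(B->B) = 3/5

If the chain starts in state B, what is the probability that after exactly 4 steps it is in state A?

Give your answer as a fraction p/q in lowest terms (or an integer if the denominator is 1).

Computing P^4 by repeated multiplication:
P^1 =
  A: [1/4, 3/4]
  B: [2/5, 3/5]
P^2 =
  A: [29/80, 51/80]
  B: [17/50, 33/50]
P^3 =
  A: [553/1600, 1047/1600]
  B: [349/1000, 651/1000]
P^4 =
  A: [11141/32000, 20859/32000]
  B: [6953/20000, 13047/20000]

(P^4)[B -> A] = 6953/20000

Answer: 6953/20000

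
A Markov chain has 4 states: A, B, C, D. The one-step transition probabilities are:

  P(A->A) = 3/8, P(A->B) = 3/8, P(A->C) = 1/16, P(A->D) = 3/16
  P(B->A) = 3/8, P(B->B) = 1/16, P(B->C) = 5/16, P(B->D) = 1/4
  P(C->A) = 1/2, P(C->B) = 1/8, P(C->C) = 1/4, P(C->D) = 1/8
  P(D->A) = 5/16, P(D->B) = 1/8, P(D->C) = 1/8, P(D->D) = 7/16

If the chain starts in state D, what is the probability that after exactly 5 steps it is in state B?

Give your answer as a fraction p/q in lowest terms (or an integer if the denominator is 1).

Computing P^5 by repeated multiplication:
P^1 =
  A: [3/8, 3/8, 1/16, 3/16]
  B: [3/8, 1/16, 5/16, 1/4]
  C: [1/2, 1/8, 1/4, 1/8]
  D: [5/16, 1/8, 1/8, 7/16]
P^2 =
  A: [95/256, 25/128, 23/128, 65/256]
  B: [51/128, 55/256, 39/256, 15/64]
  C: [51/128, 31/128, 19/128, 27/128]
  D: [93/256, 25/128, 37/256, 19/64]
P^3 =
  A: [1563/4096, 421/2048, 659/4096, 129/512]
  B: [777/2048, 865/4096, 653/4096, 1/4]
  C: [779/2048, 429/2048, 21/128, 63/256]
  D: [767/2048, 417/2048, 643/4096, 1085/4096]
P^4 =
  A: [12431/32768, 6801/32768, 10473/65536, 16599/65536]
  B: [12429/32768, 13543/65536, 10539/65536, 4149/16384]
  C: [1557/4096, 6783/32768, 1319/8192, 8253/32768]
  D: [24777/65536, 6747/32768, 5223/32768, 16819/65536]
P^5 =
  A: [397563/1048576, 108459/524288, 83981/524288, 266133/1048576]
  B: [198849/524288, 216961/1048576, 167921/1048576, 66499/262144]
  C: [198907/524288, 108577/524288, 83981/524288, 132823/524288]
  D: [397289/1048576, 108343/524288, 167669/1048576, 66733/262144]

(P^5)[D -> B] = 108343/524288

Answer: 108343/524288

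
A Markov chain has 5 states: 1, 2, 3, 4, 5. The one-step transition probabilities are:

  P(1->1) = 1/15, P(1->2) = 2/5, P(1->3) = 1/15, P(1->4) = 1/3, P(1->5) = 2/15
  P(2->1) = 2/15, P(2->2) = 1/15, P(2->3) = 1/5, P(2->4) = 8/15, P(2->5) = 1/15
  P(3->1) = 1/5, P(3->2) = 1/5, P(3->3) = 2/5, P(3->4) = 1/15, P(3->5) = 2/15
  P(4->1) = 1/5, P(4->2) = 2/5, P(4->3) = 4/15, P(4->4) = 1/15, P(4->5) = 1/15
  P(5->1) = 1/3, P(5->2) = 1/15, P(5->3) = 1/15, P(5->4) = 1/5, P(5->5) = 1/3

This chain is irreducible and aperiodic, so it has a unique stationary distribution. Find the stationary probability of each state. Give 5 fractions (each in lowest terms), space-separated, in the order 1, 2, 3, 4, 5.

Answer: 4320/24329 5726/24329 10671/48658 5858/24329 6179/48658

Derivation:
The stationary distribution satisfies pi = pi * P, i.e.:
  pi_1 = 1/15*pi_1 + 2/15*pi_2 + 1/5*pi_3 + 1/5*pi_4 + 1/3*pi_5
  pi_2 = 2/5*pi_1 + 1/15*pi_2 + 1/5*pi_3 + 2/5*pi_4 + 1/15*pi_5
  pi_3 = 1/15*pi_1 + 1/5*pi_2 + 2/5*pi_3 + 4/15*pi_4 + 1/15*pi_5
  pi_4 = 1/3*pi_1 + 8/15*pi_2 + 1/15*pi_3 + 1/15*pi_4 + 1/5*pi_5
  pi_5 = 2/15*pi_1 + 1/15*pi_2 + 2/15*pi_3 + 1/15*pi_4 + 1/3*pi_5
with normalization: pi_1 + pi_2 + pi_3 + pi_4 + pi_5 = 1.

Using the first 4 balance equations plus normalization, the linear system A*pi = b is:
  [-14/15, 2/15, 1/5, 1/5, 1/3] . pi = 0
  [2/5, -14/15, 1/5, 2/5, 1/15] . pi = 0
  [1/15, 1/5, -3/5, 4/15, 1/15] . pi = 0
  [1/3, 8/15, 1/15, -14/15, 1/5] . pi = 0
  [1, 1, 1, 1, 1] . pi = 1

Solving yields:
  pi_1 = 4320/24329
  pi_2 = 5726/24329
  pi_3 = 10671/48658
  pi_4 = 5858/24329
  pi_5 = 6179/48658

Verification (pi * P):
  4320/24329*1/15 + 5726/24329*2/15 + 10671/48658*1/5 + 5858/24329*1/5 + 6179/48658*1/3 = 4320/24329 = pi_1  (ok)
  4320/24329*2/5 + 5726/24329*1/15 + 10671/48658*1/5 + 5858/24329*2/5 + 6179/48658*1/15 = 5726/24329 = pi_2  (ok)
  4320/24329*1/15 + 5726/24329*1/5 + 10671/48658*2/5 + 5858/24329*4/15 + 6179/48658*1/15 = 10671/48658 = pi_3  (ok)
  4320/24329*1/3 + 5726/24329*8/15 + 10671/48658*1/15 + 5858/24329*1/15 + 6179/48658*1/5 = 5858/24329 = pi_4  (ok)
  4320/24329*2/15 + 5726/24329*1/15 + 10671/48658*2/15 + 5858/24329*1/15 + 6179/48658*1/3 = 6179/48658 = pi_5  (ok)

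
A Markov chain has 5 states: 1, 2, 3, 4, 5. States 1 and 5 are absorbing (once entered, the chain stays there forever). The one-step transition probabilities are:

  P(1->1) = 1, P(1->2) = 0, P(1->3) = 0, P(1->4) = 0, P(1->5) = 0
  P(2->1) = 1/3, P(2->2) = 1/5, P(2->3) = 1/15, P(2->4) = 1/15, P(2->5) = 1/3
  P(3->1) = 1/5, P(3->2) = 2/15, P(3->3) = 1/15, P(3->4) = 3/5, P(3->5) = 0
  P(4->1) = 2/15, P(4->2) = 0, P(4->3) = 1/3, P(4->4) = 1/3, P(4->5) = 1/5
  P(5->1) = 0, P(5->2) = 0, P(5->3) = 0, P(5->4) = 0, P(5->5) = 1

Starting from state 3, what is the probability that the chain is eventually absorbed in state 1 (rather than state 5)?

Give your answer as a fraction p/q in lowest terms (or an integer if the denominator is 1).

Answer: 68/111

Derivation:
Let a_i = P(absorbed in 1 | start in state i).
Boundary conditions: a_1 = 1, a_5 = 0.
For each transient state i, a_i = sum_j P(i->j) * a_j:
  a_2 = 1/3*a_1 + 1/5*a_2 + 1/15*a_3 + 1/15*a_4 + 1/3*a_5
  a_3 = 1/5*a_1 + 2/15*a_2 + 1/15*a_3 + 3/5*a_4 + 0*a_5
  a_4 = 2/15*a_1 + 0*a_2 + 1/3*a_3 + 1/3*a_4 + 1/5*a_5

Substituting a_1 = 1 and a_5 = 0, rearrange to (I - Q) a = r where r[i] = P(i -> 1):
  [4/5, -1/15, -1/15] . (a_2, a_3, a_4) = 1/3
  [-2/15, 14/15, -3/5] . (a_2, a_3, a_4) = 1/5
  [0, -1/3, 2/3] . (a_2, a_3, a_4) = 2/15

Solving yields:
  a_2 = 283/555
  a_3 = 68/111
  a_4 = 281/555

Starting state is 3, so the absorption probability is a_3 = 68/111.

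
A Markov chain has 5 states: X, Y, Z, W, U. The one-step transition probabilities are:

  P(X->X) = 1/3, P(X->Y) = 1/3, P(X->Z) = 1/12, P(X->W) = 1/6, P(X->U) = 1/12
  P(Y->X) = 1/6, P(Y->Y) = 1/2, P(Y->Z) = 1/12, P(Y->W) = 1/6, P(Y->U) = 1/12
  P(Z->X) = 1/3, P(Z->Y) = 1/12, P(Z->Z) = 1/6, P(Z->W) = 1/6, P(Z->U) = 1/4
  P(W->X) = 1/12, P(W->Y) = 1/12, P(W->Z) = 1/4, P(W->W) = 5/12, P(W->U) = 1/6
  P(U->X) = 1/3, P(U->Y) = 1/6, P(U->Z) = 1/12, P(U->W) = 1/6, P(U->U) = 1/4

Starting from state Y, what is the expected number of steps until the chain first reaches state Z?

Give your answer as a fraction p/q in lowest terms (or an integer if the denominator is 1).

Answer: 108/13

Derivation:
Let h_i = expected steps to first reach Z from state i.
Boundary: h_Z = 0.
First-step equations for the other states:
  h_X = 1 + 1/3*h_X + 1/3*h_Y + 1/12*h_Z + 1/6*h_W + 1/12*h_U
  h_Y = 1 + 1/6*h_X + 1/2*h_Y + 1/12*h_Z + 1/6*h_W + 1/12*h_U
  h_W = 1 + 1/12*h_X + 1/12*h_Y + 1/4*h_Z + 5/12*h_W + 1/6*h_U
  h_U = 1 + 1/3*h_X + 1/6*h_Y + 1/12*h_Z + 1/6*h_W + 1/4*h_U

Substituting h_Z = 0 and rearranging gives the linear system (I - Q) h = 1:
  [2/3, -1/3, -1/6, -1/12] . (h_X, h_Y, h_W, h_U) = 1
  [-1/6, 1/2, -1/6, -1/12] . (h_X, h_Y, h_W, h_U) = 1
  [-1/12, -1/12, 7/12, -1/6] . (h_X, h_Y, h_W, h_U) = 1
  [-1/3, -1/6, -1/6, 3/4] . (h_X, h_Y, h_W, h_U) = 1

Solving yields:
  h_X = 108/13
  h_Y = 108/13
  h_W = 84/13
  h_U = 108/13

Starting state is Y, so the expected hitting time is h_Y = 108/13.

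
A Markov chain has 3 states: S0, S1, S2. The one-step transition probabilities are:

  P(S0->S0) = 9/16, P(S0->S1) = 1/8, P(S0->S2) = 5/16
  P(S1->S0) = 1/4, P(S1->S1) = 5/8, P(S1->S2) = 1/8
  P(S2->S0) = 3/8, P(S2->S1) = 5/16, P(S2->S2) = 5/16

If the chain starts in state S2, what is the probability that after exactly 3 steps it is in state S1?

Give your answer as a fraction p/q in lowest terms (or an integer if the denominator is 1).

Answer: 1403/4096

Derivation:
Computing P^3 by repeated multiplication:
P^1 =
  S0: [9/16, 1/8, 5/16]
  S1: [1/4, 5/8, 1/8]
  S2: [3/8, 5/16, 5/16]
P^2 =
  S0: [119/256, 63/256, 37/128]
  S1: [11/32, 59/128, 25/128]
  S2: [13/32, 87/256, 65/256]
P^3 =
  S0: [1767/4096, 619/2048, 1091/4096]
  S1: [391/1024, 803/2048, 463/2048]
  S2: [837/2048, 1403/4096, 1019/4096]

(P^3)[S2 -> S1] = 1403/4096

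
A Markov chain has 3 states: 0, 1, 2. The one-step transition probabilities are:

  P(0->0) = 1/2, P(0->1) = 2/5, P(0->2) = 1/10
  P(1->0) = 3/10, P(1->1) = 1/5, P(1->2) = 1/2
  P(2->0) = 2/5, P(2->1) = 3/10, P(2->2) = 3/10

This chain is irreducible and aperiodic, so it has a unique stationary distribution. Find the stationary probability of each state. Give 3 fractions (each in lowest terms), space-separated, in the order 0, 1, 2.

The stationary distribution satisfies pi = pi * P, i.e.:
  pi_0 = 1/2*pi_0 + 3/10*pi_1 + 2/5*pi_2
  pi_1 = 2/5*pi_0 + 1/5*pi_1 + 3/10*pi_2
  pi_2 = 1/10*pi_0 + 1/2*pi_1 + 3/10*pi_2
with normalization: pi_0 + pi_1 + pi_2 = 1.

Using the first 2 balance equations plus normalization, the linear system A*pi = b is:
  [-1/2, 3/10, 2/5] . pi = 0
  [2/5, -4/5, 3/10] . pi = 0
  [1, 1, 1] . pi = 1

Solving yields:
  pi_0 = 41/100
  pi_1 = 31/100
  pi_2 = 7/25

Verification (pi * P):
  41/100*1/2 + 31/100*3/10 + 7/25*2/5 = 41/100 = pi_0  (ok)
  41/100*2/5 + 31/100*1/5 + 7/25*3/10 = 31/100 = pi_1  (ok)
  41/100*1/10 + 31/100*1/2 + 7/25*3/10 = 7/25 = pi_2  (ok)

Answer: 41/100 31/100 7/25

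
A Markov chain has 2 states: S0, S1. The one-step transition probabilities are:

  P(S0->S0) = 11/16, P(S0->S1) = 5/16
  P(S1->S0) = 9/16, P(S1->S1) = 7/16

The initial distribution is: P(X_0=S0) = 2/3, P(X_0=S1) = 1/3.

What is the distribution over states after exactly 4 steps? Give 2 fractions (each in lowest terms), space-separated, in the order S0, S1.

Propagating the distribution step by step (d_{t+1} = d_t * P):
d_0 = (S0=2/3, S1=1/3)
  d_1[S0] = 2/3*11/16 + 1/3*9/16 = 31/48
  d_1[S1] = 2/3*5/16 + 1/3*7/16 = 17/48
d_1 = (S0=31/48, S1=17/48)
  d_2[S0] = 31/48*11/16 + 17/48*9/16 = 247/384
  d_2[S1] = 31/48*5/16 + 17/48*7/16 = 137/384
d_2 = (S0=247/384, S1=137/384)
  d_3[S0] = 247/384*11/16 + 137/384*9/16 = 1975/3072
  d_3[S1] = 247/384*5/16 + 137/384*7/16 = 1097/3072
d_3 = (S0=1975/3072, S1=1097/3072)
  d_4[S0] = 1975/3072*11/16 + 1097/3072*9/16 = 15799/24576
  d_4[S1] = 1975/3072*5/16 + 1097/3072*7/16 = 8777/24576
d_4 = (S0=15799/24576, S1=8777/24576)

Answer: 15799/24576 8777/24576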